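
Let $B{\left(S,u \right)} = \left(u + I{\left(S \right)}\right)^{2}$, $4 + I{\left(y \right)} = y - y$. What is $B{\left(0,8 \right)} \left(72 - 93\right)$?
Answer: $-336$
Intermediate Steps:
$I{\left(y \right)} = -4$ ($I{\left(y \right)} = -4 + \left(y - y\right) = -4 + 0 = -4$)
$B{\left(S,u \right)} = \left(-4 + u\right)^{2}$ ($B{\left(S,u \right)} = \left(u - 4\right)^{2} = \left(-4 + u\right)^{2}$)
$B{\left(0,8 \right)} \left(72 - 93\right) = \left(-4 + 8\right)^{2} \left(72 - 93\right) = 4^{2} \left(-21\right) = 16 \left(-21\right) = -336$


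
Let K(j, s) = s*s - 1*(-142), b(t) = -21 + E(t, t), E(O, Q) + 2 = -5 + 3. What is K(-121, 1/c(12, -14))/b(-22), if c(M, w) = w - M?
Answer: -95993/16900 ≈ -5.6801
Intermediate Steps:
E(O, Q) = -4 (E(O, Q) = -2 + (-5 + 3) = -2 - 2 = -4)
b(t) = -25 (b(t) = -21 - 4 = -25)
K(j, s) = 142 + s² (K(j, s) = s² + 142 = 142 + s²)
K(-121, 1/c(12, -14))/b(-22) = (142 + (1/(-14 - 1*12))²)/(-25) = (142 + (1/(-14 - 12))²)*(-1/25) = (142 + (1/(-26))²)*(-1/25) = (142 + (-1/26)²)*(-1/25) = (142 + 1/676)*(-1/25) = (95993/676)*(-1/25) = -95993/16900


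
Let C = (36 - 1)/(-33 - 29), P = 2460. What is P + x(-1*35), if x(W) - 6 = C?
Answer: 152857/62 ≈ 2465.4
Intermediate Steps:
C = -35/62 (C = 35/(-62) = 35*(-1/62) = -35/62 ≈ -0.56452)
x(W) = 337/62 (x(W) = 6 - 35/62 = 337/62)
P + x(-1*35) = 2460 + 337/62 = 152857/62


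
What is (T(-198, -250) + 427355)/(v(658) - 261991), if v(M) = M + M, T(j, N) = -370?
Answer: -85397/52135 ≈ -1.6380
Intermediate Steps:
v(M) = 2*M
(T(-198, -250) + 427355)/(v(658) - 261991) = (-370 + 427355)/(2*658 - 261991) = 426985/(1316 - 261991) = 426985/(-260675) = 426985*(-1/260675) = -85397/52135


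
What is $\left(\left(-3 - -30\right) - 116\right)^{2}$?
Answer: $7921$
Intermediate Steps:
$\left(\left(-3 - -30\right) - 116\right)^{2} = \left(\left(-3 + 30\right) - 116\right)^{2} = \left(27 - 116\right)^{2} = \left(-89\right)^{2} = 7921$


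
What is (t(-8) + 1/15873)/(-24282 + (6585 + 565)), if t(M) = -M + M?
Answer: -1/271936236 ≈ -3.6773e-9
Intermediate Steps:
t(M) = 0
(t(-8) + 1/15873)/(-24282 + (6585 + 565)) = (0 + 1/15873)/(-24282 + (6585 + 565)) = (0 + 1/15873)/(-24282 + 7150) = (1/15873)/(-17132) = (1/15873)*(-1/17132) = -1/271936236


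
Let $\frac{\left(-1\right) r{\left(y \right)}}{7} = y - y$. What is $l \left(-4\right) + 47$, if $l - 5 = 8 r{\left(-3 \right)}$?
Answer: $27$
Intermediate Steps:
$r{\left(y \right)} = 0$ ($r{\left(y \right)} = - 7 \left(y - y\right) = \left(-7\right) 0 = 0$)
$l = 5$ ($l = 5 + 8 \cdot 0 = 5 + 0 = 5$)
$l \left(-4\right) + 47 = 5 \left(-4\right) + 47 = -20 + 47 = 27$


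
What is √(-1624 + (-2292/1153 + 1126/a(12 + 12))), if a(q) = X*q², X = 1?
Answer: I*√1243586351258/27672 ≈ 40.299*I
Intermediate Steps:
a(q) = q² (a(q) = 1*q² = q²)
√(-1624 + (-2292/1153 + 1126/a(12 + 12))) = √(-1624 + (-2292/1153 + 1126/((12 + 12)²))) = √(-1624 + (-2292*1/1153 + 1126/(24²))) = √(-1624 + (-2292/1153 + 1126/576)) = √(-1624 + (-2292/1153 + 1126*(1/576))) = √(-1624 + (-2292/1153 + 563/288)) = √(-1624 - 10957/332064) = √(-539282893/332064) = I*√1243586351258/27672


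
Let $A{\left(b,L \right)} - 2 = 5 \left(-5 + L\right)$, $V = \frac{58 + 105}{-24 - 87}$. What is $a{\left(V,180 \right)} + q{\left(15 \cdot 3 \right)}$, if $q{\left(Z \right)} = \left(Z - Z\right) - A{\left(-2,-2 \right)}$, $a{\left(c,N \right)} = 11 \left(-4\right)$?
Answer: $-11$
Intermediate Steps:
$V = - \frac{163}{111}$ ($V = \frac{163}{-111} = 163 \left(- \frac{1}{111}\right) = - \frac{163}{111} \approx -1.4685$)
$a{\left(c,N \right)} = -44$
$A{\left(b,L \right)} = -23 + 5 L$ ($A{\left(b,L \right)} = 2 + 5 \left(-5 + L\right) = 2 + \left(-25 + 5 L\right) = -23 + 5 L$)
$q{\left(Z \right)} = 33$ ($q{\left(Z \right)} = \left(Z - Z\right) - \left(-23 + 5 \left(-2\right)\right) = 0 - \left(-23 - 10\right) = 0 - -33 = 0 + 33 = 33$)
$a{\left(V,180 \right)} + q{\left(15 \cdot 3 \right)} = -44 + 33 = -11$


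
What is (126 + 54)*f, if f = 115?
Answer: 20700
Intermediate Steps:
(126 + 54)*f = (126 + 54)*115 = 180*115 = 20700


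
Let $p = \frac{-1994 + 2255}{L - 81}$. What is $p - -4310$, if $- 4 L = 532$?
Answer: $\frac{922079}{214} \approx 4308.8$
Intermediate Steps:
$L = -133$ ($L = \left(- \frac{1}{4}\right) 532 = -133$)
$p = - \frac{261}{214}$ ($p = \frac{-1994 + 2255}{-133 - 81} = \frac{261}{-214} = 261 \left(- \frac{1}{214}\right) = - \frac{261}{214} \approx -1.2196$)
$p - -4310 = - \frac{261}{214} - -4310 = - \frac{261}{214} + 4310 = \frac{922079}{214}$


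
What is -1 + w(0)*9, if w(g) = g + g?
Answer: -1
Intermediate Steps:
w(g) = 2*g
-1 + w(0)*9 = -1 + (2*0)*9 = -1 + 0*9 = -1 + 0 = -1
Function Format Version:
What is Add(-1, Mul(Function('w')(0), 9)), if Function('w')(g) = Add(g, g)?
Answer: -1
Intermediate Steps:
Function('w')(g) = Mul(2, g)
Add(-1, Mul(Function('w')(0), 9)) = Add(-1, Mul(Mul(2, 0), 9)) = Add(-1, Mul(0, 9)) = Add(-1, 0) = -1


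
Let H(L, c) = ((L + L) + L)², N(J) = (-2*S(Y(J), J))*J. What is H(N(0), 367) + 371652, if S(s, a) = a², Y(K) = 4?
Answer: 371652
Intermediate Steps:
N(J) = -2*J³ (N(J) = (-2*J²)*J = -2*J³)
H(L, c) = 9*L² (H(L, c) = (2*L + L)² = (3*L)² = 9*L²)
H(N(0), 367) + 371652 = 9*(-2*0³)² + 371652 = 9*(-2*0)² + 371652 = 9*0² + 371652 = 9*0 + 371652 = 0 + 371652 = 371652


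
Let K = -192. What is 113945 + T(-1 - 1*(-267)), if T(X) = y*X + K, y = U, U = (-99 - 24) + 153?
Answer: 121733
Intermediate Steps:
U = 30 (U = -123 + 153 = 30)
y = 30
T(X) = -192 + 30*X (T(X) = 30*X - 192 = -192 + 30*X)
113945 + T(-1 - 1*(-267)) = 113945 + (-192 + 30*(-1 - 1*(-267))) = 113945 + (-192 + 30*(-1 + 267)) = 113945 + (-192 + 30*266) = 113945 + (-192 + 7980) = 113945 + 7788 = 121733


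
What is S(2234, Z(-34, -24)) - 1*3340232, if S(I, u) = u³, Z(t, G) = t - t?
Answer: -3340232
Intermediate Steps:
Z(t, G) = 0
S(2234, Z(-34, -24)) - 1*3340232 = 0³ - 1*3340232 = 0 - 3340232 = -3340232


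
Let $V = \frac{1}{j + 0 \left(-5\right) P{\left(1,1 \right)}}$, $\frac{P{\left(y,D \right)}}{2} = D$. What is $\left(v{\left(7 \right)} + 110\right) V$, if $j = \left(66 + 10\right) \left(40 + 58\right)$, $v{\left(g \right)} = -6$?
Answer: $\frac{13}{931} \approx 0.013963$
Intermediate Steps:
$P{\left(y,D \right)} = 2 D$
$j = 7448$ ($j = 76 \cdot 98 = 7448$)
$V = \frac{1}{7448}$ ($V = \frac{1}{7448 + 0 \left(-5\right) 2 \cdot 1} = \frac{1}{7448 + 0 \cdot 2} = \frac{1}{7448 + 0} = \frac{1}{7448} \approx 0.00013426$)
$\left(v{\left(7 \right)} + 110\right) V = \left(-6 + 110\right) \frac{1}{7448} = 104 \cdot \frac{1}{7448} = \frac{13}{931}$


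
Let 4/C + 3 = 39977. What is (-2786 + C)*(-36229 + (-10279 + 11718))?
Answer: 1937238706200/19987 ≈ 9.6925e+7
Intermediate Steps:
C = 2/19987 (C = 4/(-3 + 39977) = 4/39974 = 4*(1/39974) = 2/19987 ≈ 0.00010007)
(-2786 + C)*(-36229 + (-10279 + 11718)) = (-2786 + 2/19987)*(-36229 + (-10279 + 11718)) = -55683780*(-36229 + 1439)/19987 = -55683780/19987*(-34790) = 1937238706200/19987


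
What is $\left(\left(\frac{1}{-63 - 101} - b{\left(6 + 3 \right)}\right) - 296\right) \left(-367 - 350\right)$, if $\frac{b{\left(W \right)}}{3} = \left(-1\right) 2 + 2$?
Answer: $\frac{34806765}{164} \approx 2.1224 \cdot 10^{5}$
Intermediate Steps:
$b{\left(W \right)} = 0$ ($b{\left(W \right)} = 3 \left(\left(-1\right) 2 + 2\right) = 3 \left(-2 + 2\right) = 3 \cdot 0 = 0$)
$\left(\left(\frac{1}{-63 - 101} - b{\left(6 + 3 \right)}\right) - 296\right) \left(-367 - 350\right) = \left(\left(\frac{1}{-63 - 101} - 0\right) - 296\right) \left(-367 - 350\right) = \left(\left(\frac{1}{-164} + 0\right) - 296\right) \left(-717\right) = \left(\left(- \frac{1}{164} + 0\right) - 296\right) \left(-717\right) = \left(- \frac{1}{164} - 296\right) \left(-717\right) = \left(- \frac{48545}{164}\right) \left(-717\right) = \frac{34806765}{164}$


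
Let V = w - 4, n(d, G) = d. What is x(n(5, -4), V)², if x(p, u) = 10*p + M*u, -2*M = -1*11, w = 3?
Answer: 7921/4 ≈ 1980.3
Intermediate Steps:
M = 11/2 (M = -(-1)*11/2 = -½*(-11) = 11/2 ≈ 5.5000)
V = -1 (V = 3 - 4 = -1)
x(p, u) = 10*p + 11*u/2
x(n(5, -4), V)² = (10*5 + (11/2)*(-1))² = (50 - 11/2)² = (89/2)² = 7921/4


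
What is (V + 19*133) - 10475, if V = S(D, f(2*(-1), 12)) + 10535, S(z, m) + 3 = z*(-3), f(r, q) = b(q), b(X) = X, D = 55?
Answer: 2419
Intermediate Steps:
f(r, q) = q
S(z, m) = -3 - 3*z (S(z, m) = -3 + z*(-3) = -3 - 3*z)
V = 10367 (V = (-3 - 3*55) + 10535 = (-3 - 165) + 10535 = -168 + 10535 = 10367)
(V + 19*133) - 10475 = (10367 + 19*133) - 10475 = (10367 + 2527) - 10475 = 12894 - 10475 = 2419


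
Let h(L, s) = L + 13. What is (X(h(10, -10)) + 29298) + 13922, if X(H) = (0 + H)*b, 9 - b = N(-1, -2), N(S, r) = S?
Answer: 43450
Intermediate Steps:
b = 10 (b = 9 - 1*(-1) = 9 + 1 = 10)
h(L, s) = 13 + L
X(H) = 10*H (X(H) = (0 + H)*10 = H*10 = 10*H)
(X(h(10, -10)) + 29298) + 13922 = (10*(13 + 10) + 29298) + 13922 = (10*23 + 29298) + 13922 = (230 + 29298) + 13922 = 29528 + 13922 = 43450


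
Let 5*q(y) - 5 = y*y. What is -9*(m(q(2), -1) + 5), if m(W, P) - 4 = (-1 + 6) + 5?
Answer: -171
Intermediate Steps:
q(y) = 1 + y²/5 (q(y) = 1 + (y*y)/5 = 1 + y²/5)
m(W, P) = 14 (m(W, P) = 4 + ((-1 + 6) + 5) = 4 + (5 + 5) = 4 + 10 = 14)
-9*(m(q(2), -1) + 5) = -9*(14 + 5) = -9*19 = -171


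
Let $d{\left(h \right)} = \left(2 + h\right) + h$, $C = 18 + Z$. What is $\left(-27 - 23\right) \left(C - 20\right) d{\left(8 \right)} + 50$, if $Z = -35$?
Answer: $33350$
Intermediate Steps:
$C = -17$ ($C = 18 - 35 = -17$)
$d{\left(h \right)} = 2 + 2 h$
$\left(-27 - 23\right) \left(C - 20\right) d{\left(8 \right)} + 50 = \left(-27 - 23\right) \left(-17 - 20\right) \left(2 + 2 \cdot 8\right) + 50 = \left(-50\right) \left(-37\right) \left(2 + 16\right) + 50 = 1850 \cdot 18 + 50 = 33300 + 50 = 33350$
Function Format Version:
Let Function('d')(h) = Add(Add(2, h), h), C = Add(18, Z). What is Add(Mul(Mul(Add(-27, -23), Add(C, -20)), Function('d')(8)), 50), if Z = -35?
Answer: 33350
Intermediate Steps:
C = -17 (C = Add(18, -35) = -17)
Function('d')(h) = Add(2, Mul(2, h))
Add(Mul(Mul(Add(-27, -23), Add(C, -20)), Function('d')(8)), 50) = Add(Mul(Mul(Add(-27, -23), Add(-17, -20)), Add(2, Mul(2, 8))), 50) = Add(Mul(Mul(-50, -37), Add(2, 16)), 50) = Add(Mul(1850, 18), 50) = Add(33300, 50) = 33350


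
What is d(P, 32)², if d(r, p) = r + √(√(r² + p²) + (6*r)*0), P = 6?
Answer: (6 + √2*265^(¼))² ≈ 137.03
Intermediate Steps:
d(r, p) = r + (p² + r²)^(¼) (d(r, p) = r + √(√(p² + r²) + 0) = r + √(√(p² + r²)) = r + (p² + r²)^(¼))
d(P, 32)² = (6 + (32² + 6²)^(¼))² = (6 + (1024 + 36)^(¼))² = (6 + 1060^(¼))² = (6 + √2*265^(¼))²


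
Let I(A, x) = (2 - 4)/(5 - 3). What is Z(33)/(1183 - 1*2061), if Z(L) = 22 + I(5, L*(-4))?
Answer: -21/878 ≈ -0.023918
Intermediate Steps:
I(A, x) = -1 (I(A, x) = -2/2 = -2*½ = -1)
Z(L) = 21 (Z(L) = 22 - 1 = 21)
Z(33)/(1183 - 1*2061) = 21/(1183 - 1*2061) = 21/(1183 - 2061) = 21/(-878) = 21*(-1/878) = -21/878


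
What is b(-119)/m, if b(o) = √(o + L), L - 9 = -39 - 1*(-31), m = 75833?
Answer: I*√118/75833 ≈ 0.00014325*I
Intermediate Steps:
L = 1 (L = 9 + (-39 - 1*(-31)) = 9 + (-39 + 31) = 9 - 8 = 1)
b(o) = √(1 + o) (b(o) = √(o + 1) = √(1 + o))
b(-119)/m = √(1 - 119)/75833 = √(-118)*(1/75833) = (I*√118)*(1/75833) = I*√118/75833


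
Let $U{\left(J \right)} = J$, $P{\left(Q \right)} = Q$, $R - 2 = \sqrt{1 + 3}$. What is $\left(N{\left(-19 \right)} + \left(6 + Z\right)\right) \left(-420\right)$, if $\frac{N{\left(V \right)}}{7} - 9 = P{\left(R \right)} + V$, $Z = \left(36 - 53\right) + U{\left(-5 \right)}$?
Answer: $24360$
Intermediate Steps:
$R = 4$ ($R = 2 + \sqrt{1 + 3} = 2 + \sqrt{4} = 2 + 2 = 4$)
$Z = -22$ ($Z = \left(36 - 53\right) - 5 = -17 - 5 = -22$)
$N{\left(V \right)} = 91 + 7 V$ ($N{\left(V \right)} = 63 + 7 \left(4 + V\right) = 63 + \left(28 + 7 V\right) = 91 + 7 V$)
$\left(N{\left(-19 \right)} + \left(6 + Z\right)\right) \left(-420\right) = \left(\left(91 + 7 \left(-19\right)\right) + \left(6 - 22\right)\right) \left(-420\right) = \left(\left(91 - 133\right) - 16\right) \left(-420\right) = \left(-42 - 16\right) \left(-420\right) = \left(-58\right) \left(-420\right) = 24360$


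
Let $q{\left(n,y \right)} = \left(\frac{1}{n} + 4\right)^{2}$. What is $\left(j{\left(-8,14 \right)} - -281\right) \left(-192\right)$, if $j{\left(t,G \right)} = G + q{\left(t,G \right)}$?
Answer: $-59523$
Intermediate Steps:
$q{\left(n,y \right)} = \left(4 + \frac{1}{n}\right)^{2}$
$j{\left(t,G \right)} = G + \frac{\left(1 + 4 t\right)^{2}}{t^{2}}$
$\left(j{\left(-8,14 \right)} - -281\right) \left(-192\right) = \left(\left(14 + \frac{\left(1 + 4 \left(-8\right)\right)^{2}}{64}\right) - -281\right) \left(-192\right) = \left(\left(14 + \frac{\left(1 - 32\right)^{2}}{64}\right) + 281\right) \left(-192\right) = \left(\left(14 + \frac{\left(-31\right)^{2}}{64}\right) + 281\right) \left(-192\right) = \left(\left(14 + \frac{1}{64} \cdot 961\right) + 281\right) \left(-192\right) = \left(\left(14 + \frac{961}{64}\right) + 281\right) \left(-192\right) = \left(\frac{1857}{64} + 281\right) \left(-192\right) = \frac{19841}{64} \left(-192\right) = -59523$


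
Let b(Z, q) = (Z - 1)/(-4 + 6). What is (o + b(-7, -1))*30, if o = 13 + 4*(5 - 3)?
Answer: 510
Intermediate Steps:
o = 21 (o = 13 + 4*2 = 13 + 8 = 21)
b(Z, q) = -½ + Z/2 (b(Z, q) = (-1 + Z)/2 = (-1 + Z)*(½) = -½ + Z/2)
(o + b(-7, -1))*30 = (21 + (-½ + (½)*(-7)))*30 = (21 + (-½ - 7/2))*30 = (21 - 4)*30 = 17*30 = 510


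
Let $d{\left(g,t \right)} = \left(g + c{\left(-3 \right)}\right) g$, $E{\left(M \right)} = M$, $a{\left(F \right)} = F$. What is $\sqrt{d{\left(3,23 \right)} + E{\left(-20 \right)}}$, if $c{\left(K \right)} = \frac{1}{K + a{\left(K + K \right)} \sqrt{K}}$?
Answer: $\sqrt{2} \sqrt{\frac{6 + 11 i \sqrt{3}}{-1 - 2 i \sqrt{3}}} \approx 0.040029 + 3.3284 i$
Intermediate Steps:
$c{\left(K \right)} = \frac{1}{K + 2 K^{\frac{3}{2}}}$ ($c{\left(K \right)} = \frac{1}{K + \left(K + K\right) \sqrt{K}} = \frac{1}{K + 2 K \sqrt{K}} = \frac{1}{K + 2 K^{\frac{3}{2}}}$)
$d{\left(g,t \right)} = g \left(g + \frac{1}{-3 - 6 i \sqrt{3}}\right)$ ($d{\left(g,t \right)} = \left(g + \frac{1}{-3 + 2 \left(-3\right)^{\frac{3}{2}}}\right) g = \left(g + \frac{1}{-3 + 2 \left(- 3 i \sqrt{3}\right)}\right) g = \left(g + \frac{1}{-3 - 6 i \sqrt{3}}\right) g = g \left(g + \frac{1}{-3 - 6 i \sqrt{3}}\right)$)
$\sqrt{d{\left(3,23 \right)} + E{\left(-20 \right)}} = \sqrt{\left(3^{2} - \frac{1}{13} + \frac{2}{39} i 3 \sqrt{3}\right) - 20} = \sqrt{\left(9 - \frac{1}{13} + \frac{2 i \sqrt{3}}{13}\right) - 20} = \sqrt{\left(\frac{116}{13} + \frac{2 i \sqrt{3}}{13}\right) - 20} = \sqrt{- \frac{144}{13} + \frac{2 i \sqrt{3}}{13}}$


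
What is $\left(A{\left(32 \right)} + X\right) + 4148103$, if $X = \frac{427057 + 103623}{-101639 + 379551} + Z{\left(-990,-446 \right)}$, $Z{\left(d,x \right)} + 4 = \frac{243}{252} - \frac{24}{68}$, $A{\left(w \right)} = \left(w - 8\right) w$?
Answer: $\frac{68604727263897}{16535764} \approx 4.1489 \cdot 10^{6}$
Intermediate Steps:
$A{\left(w \right)} = w \left(-8 + w\right)$ ($A{\left(w \right)} = \left(-8 + w\right) w = w \left(-8 + w\right)$)
$Z{\left(d,x \right)} = - \frac{1613}{476}$ ($Z{\left(d,x \right)} = -4 + \left(\frac{243}{252} - \frac{24}{68}\right) = -4 + \left(243 \cdot \frac{1}{252} - \frac{6}{17}\right) = -4 + \left(\frac{27}{28} - \frac{6}{17}\right) = -4 + \frac{291}{476} = - \frac{1613}{476}$)
$X = - \frac{24458547}{16535764}$ ($X = \frac{427057 + 103623}{-101639 + 379551} - \frac{1613}{476} = \frac{530680}{277912} - \frac{1613}{476} = 530680 \cdot \frac{1}{277912} - \frac{1613}{476} = \frac{66335}{34739} - \frac{1613}{476} = - \frac{24458547}{16535764} \approx -1.4791$)
$\left(A{\left(32 \right)} + X\right) + 4148103 = \left(32 \left(-8 + 32\right) - \frac{24458547}{16535764}\right) + 4148103 = \left(32 \cdot 24 - \frac{24458547}{16535764}\right) + 4148103 = \left(768 - \frac{24458547}{16535764}\right) + 4148103 = \frac{12675008205}{16535764} + 4148103 = \frac{68604727263897}{16535764}$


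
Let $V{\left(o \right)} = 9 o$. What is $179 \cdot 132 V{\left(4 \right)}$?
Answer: $850608$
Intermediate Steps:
$179 \cdot 132 V{\left(4 \right)} = 179 \cdot 132 \cdot 9 \cdot 4 = 23628 \cdot 36 = 850608$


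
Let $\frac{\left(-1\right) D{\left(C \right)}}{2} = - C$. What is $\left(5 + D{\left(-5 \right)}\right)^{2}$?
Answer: $25$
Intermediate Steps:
$D{\left(C \right)} = 2 C$ ($D{\left(C \right)} = - 2 \left(- C\right) = 2 C$)
$\left(5 + D{\left(-5 \right)}\right)^{2} = \left(5 + 2 \left(-5\right)\right)^{2} = \left(5 - 10\right)^{2} = \left(-5\right)^{2} = 25$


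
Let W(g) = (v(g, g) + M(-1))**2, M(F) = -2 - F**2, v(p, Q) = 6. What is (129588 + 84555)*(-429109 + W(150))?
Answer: -91888761300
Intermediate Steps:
W(g) = 9 (W(g) = (6 + (-2 - 1*(-1)**2))**2 = (6 + (-2 - 1*1))**2 = (6 + (-2 - 1))**2 = (6 - 3)**2 = 3**2 = 9)
(129588 + 84555)*(-429109 + W(150)) = (129588 + 84555)*(-429109 + 9) = 214143*(-429100) = -91888761300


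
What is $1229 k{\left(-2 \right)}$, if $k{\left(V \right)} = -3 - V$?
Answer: $-1229$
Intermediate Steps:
$1229 k{\left(-2 \right)} = 1229 \left(-3 - -2\right) = 1229 \left(-3 + 2\right) = 1229 \left(-1\right) = -1229$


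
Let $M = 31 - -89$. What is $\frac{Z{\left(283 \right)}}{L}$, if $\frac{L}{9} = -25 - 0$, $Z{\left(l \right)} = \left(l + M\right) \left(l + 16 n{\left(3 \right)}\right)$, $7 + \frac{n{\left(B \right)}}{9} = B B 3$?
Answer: $- \frac{1274689}{225} \approx -5665.3$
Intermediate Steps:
$n{\left(B \right)} = -63 + 27 B^{2}$ ($n{\left(B \right)} = -63 + 9 B B 3 = -63 + 9 B^{2} \cdot 3 = -63 + 9 \cdot 3 B^{2} = -63 + 27 B^{2}$)
$M = 120$ ($M = 31 + 89 = 120$)
$Z{\left(l \right)} = \left(120 + l\right) \left(2880 + l\right)$ ($Z{\left(l \right)} = \left(l + 120\right) \left(l + 16 \left(-63 + 27 \cdot 3^{2}\right)\right) = \left(120 + l\right) \left(l + 16 \left(-63 + 27 \cdot 9\right)\right) = \left(120 + l\right) \left(l + 16 \left(-63 + 243\right)\right) = \left(120 + l\right) \left(l + 16 \cdot 180\right) = \left(120 + l\right) \left(l + 2880\right) = \left(120 + l\right) \left(2880 + l\right)$)
$L = -225$ ($L = 9 \left(-25 - 0\right) = 9 \left(-25 + 0\right) = 9 \left(-25\right) = -225$)
$\frac{Z{\left(283 \right)}}{L} = \frac{345600 + 283^{2} + 3000 \cdot 283}{-225} = \left(345600 + 80089 + 849000\right) \left(- \frac{1}{225}\right) = 1274689 \left(- \frac{1}{225}\right) = - \frac{1274689}{225}$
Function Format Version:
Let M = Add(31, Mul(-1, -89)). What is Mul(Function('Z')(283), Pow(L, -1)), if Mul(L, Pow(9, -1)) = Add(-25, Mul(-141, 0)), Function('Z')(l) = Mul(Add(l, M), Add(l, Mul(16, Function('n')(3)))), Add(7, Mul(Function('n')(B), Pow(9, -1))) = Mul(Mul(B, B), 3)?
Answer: Rational(-1274689, 225) ≈ -5665.3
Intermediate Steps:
Function('n')(B) = Add(-63, Mul(27, Pow(B, 2))) (Function('n')(B) = Add(-63, Mul(9, Mul(Mul(B, B), 3))) = Add(-63, Mul(9, Mul(Pow(B, 2), 3))) = Add(-63, Mul(9, Mul(3, Pow(B, 2)))) = Add(-63, Mul(27, Pow(B, 2))))
M = 120 (M = Add(31, 89) = 120)
Function('Z')(l) = Mul(Add(120, l), Add(2880, l)) (Function('Z')(l) = Mul(Add(l, 120), Add(l, Mul(16, Add(-63, Mul(27, Pow(3, 2)))))) = Mul(Add(120, l), Add(l, Mul(16, Add(-63, Mul(27, 9))))) = Mul(Add(120, l), Add(l, Mul(16, Add(-63, 243)))) = Mul(Add(120, l), Add(l, Mul(16, 180))) = Mul(Add(120, l), Add(l, 2880)) = Mul(Add(120, l), Add(2880, l)))
L = -225 (L = Mul(9, Add(-25, Mul(-141, 0))) = Mul(9, Add(-25, 0)) = Mul(9, -25) = -225)
Mul(Function('Z')(283), Pow(L, -1)) = Mul(Add(345600, Pow(283, 2), Mul(3000, 283)), Pow(-225, -1)) = Mul(Add(345600, 80089, 849000), Rational(-1, 225)) = Mul(1274689, Rational(-1, 225)) = Rational(-1274689, 225)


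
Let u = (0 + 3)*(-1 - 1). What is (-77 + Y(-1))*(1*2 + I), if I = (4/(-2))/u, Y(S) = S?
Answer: -182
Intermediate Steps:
u = -6 (u = 3*(-2) = -6)
I = ⅓ (I = (4/(-2))/(-6) = (4*(-½))*(-⅙) = -2*(-⅙) = ⅓ ≈ 0.33333)
(-77 + Y(-1))*(1*2 + I) = (-77 - 1)*(1*2 + ⅓) = -78*(2 + ⅓) = -78*7/3 = -182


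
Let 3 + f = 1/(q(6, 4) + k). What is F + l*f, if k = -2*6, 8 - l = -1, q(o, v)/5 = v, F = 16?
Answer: -79/8 ≈ -9.8750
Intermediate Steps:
q(o, v) = 5*v
l = 9 (l = 8 - 1*(-1) = 8 + 1 = 9)
k = -12
f = -23/8 (f = -3 + 1/(5*4 - 12) = -3 + 1/(20 - 12) = -3 + 1/8 = -3 + ⅛ = -23/8 ≈ -2.8750)
F + l*f = 16 + 9*(-23/8) = 16 - 207/8 = -79/8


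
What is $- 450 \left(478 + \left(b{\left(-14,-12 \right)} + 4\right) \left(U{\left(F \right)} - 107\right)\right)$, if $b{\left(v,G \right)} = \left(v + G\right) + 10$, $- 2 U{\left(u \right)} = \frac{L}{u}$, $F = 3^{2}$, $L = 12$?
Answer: $-796500$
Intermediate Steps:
$F = 9$
$U{\left(u \right)} = - \frac{6}{u}$ ($U{\left(u \right)} = - \frac{12 \frac{1}{u}}{2} = - \frac{6}{u}$)
$b{\left(v,G \right)} = 10 + G + v$ ($b{\left(v,G \right)} = \left(G + v\right) + 10 = 10 + G + v$)
$- 450 \left(478 + \left(b{\left(-14,-12 \right)} + 4\right) \left(U{\left(F \right)} - 107\right)\right) = - 450 \left(478 + \left(\left(10 - 12 - 14\right) + 4\right) \left(- \frac{6}{9} - 107\right)\right) = - 450 \left(478 + \left(-16 + 4\right) \left(\left(-6\right) \frac{1}{9} - 107\right)\right) = - 450 \left(478 - 12 \left(- \frac{2}{3} - 107\right)\right) = - 450 \left(478 - -1292\right) = - 450 \left(478 + 1292\right) = \left(-450\right) 1770 = -796500$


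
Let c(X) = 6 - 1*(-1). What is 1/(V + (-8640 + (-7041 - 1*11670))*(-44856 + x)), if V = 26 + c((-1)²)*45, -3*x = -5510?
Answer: 1/1176622127 ≈ 8.4989e-10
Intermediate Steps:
c(X) = 7 (c(X) = 6 + 1 = 7)
x = 5510/3 (x = -⅓*(-5510) = 5510/3 ≈ 1836.7)
V = 341 (V = 26 + 7*45 = 26 + 315 = 341)
1/(V + (-8640 + (-7041 - 1*11670))*(-44856 + x)) = 1/(341 + (-8640 + (-7041 - 1*11670))*(-44856 + 5510/3)) = 1/(341 + (-8640 + (-7041 - 11670))*(-129058/3)) = 1/(341 + (-8640 - 18711)*(-129058/3)) = 1/(341 - 27351*(-129058/3)) = 1/(341 + 1176621786) = 1/1176622127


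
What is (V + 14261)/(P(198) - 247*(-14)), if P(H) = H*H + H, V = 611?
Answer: 3718/10715 ≈ 0.34699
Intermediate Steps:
P(H) = H + H² (P(H) = H² + H = H + H²)
(V + 14261)/(P(198) - 247*(-14)) = (611 + 14261)/(198*(1 + 198) - 247*(-14)) = 14872/(198*199 + 3458) = 14872/(39402 + 3458) = 14872/42860 = 14872*(1/42860) = 3718/10715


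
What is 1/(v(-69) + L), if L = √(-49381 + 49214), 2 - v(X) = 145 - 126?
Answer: -17/456 - I*√167/456 ≈ -0.037281 - 0.02834*I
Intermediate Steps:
v(X) = -17 (v(X) = 2 - (145 - 126) = 2 - 1*19 = 2 - 19 = -17)
L = I*√167 (L = √(-167) = I*√167 ≈ 12.923*I)
1/(v(-69) + L) = 1/(-17 + I*√167)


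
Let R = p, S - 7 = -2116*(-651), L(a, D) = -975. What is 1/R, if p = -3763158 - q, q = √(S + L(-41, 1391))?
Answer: -1881579/7080678378208 + √344137/7080678378208 ≈ -2.6565e-7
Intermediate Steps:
S = 1377523 (S = 7 - 2116*(-651) = 7 + 1377516 = 1377523)
q = 2*√344137 (q = √(1377523 - 975) = √1376548 = 2*√344137 ≈ 1173.3)
p = -3763158 - 2*√344137 ≈ -3.7643e+6
R = -3763158 - 2*√344137 ≈ -3.7643e+6
1/R = 1/(-3763158 - 2*√344137)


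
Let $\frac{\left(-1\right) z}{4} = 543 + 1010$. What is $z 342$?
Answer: $-2124504$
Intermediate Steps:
$z = -6212$ ($z = - 4 \left(543 + 1010\right) = \left(-4\right) 1553 = -6212$)
$z 342 = \left(-6212\right) 342 = -2124504$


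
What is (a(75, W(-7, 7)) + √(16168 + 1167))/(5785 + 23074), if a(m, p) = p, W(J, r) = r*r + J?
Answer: 42/28859 + √17335/28859 ≈ 0.0060176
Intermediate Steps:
W(J, r) = J + r² (W(J, r) = r² + J = J + r²)
(a(75, W(-7, 7)) + √(16168 + 1167))/(5785 + 23074) = ((-7 + 7²) + √(16168 + 1167))/(5785 + 23074) = ((-7 + 49) + √17335)/28859 = (42 + √17335)*(1/28859) = 42/28859 + √17335/28859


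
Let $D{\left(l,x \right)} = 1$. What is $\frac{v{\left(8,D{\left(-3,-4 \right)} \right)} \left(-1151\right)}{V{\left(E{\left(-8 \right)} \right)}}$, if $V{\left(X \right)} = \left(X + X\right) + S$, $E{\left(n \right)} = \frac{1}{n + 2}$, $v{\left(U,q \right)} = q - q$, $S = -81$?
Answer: $0$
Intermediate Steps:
$v{\left(U,q \right)} = 0$
$E{\left(n \right)} = \frac{1}{2 + n}$
$V{\left(X \right)} = -81 + 2 X$ ($V{\left(X \right)} = \left(X + X\right) - 81 = 2 X - 81 = -81 + 2 X$)
$\frac{v{\left(8,D{\left(-3,-4 \right)} \right)} \left(-1151\right)}{V{\left(E{\left(-8 \right)} \right)}} = \frac{0 \left(-1151\right)}{-81 + \frac{2}{2 - 8}} = \frac{0}{-81 + \frac{2}{-6}} = \frac{0}{-81 + 2 \left(- \frac{1}{6}\right)} = \frac{0}{-81 - \frac{1}{3}} = \frac{0}{- \frac{244}{3}} = 0 \left(- \frac{3}{244}\right) = 0$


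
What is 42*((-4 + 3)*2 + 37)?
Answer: 1470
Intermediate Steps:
42*((-4 + 3)*2 + 37) = 42*(-1*2 + 37) = 42*(-2 + 37) = 42*35 = 1470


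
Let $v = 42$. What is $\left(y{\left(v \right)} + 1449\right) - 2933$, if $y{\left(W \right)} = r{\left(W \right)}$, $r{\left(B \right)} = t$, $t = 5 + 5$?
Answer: $-1474$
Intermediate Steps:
$t = 10$
$r{\left(B \right)} = 10$
$y{\left(W \right)} = 10$
$\left(y{\left(v \right)} + 1449\right) - 2933 = \left(10 + 1449\right) - 2933 = 1459 - 2933 = -1474$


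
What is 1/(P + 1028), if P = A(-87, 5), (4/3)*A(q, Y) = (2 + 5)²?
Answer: 4/4259 ≈ 0.00093919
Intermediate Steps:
A(q, Y) = 147/4 (A(q, Y) = 3*(2 + 5)²/4 = (¾)*7² = (¾)*49 = 147/4)
P = 147/4 ≈ 36.750
1/(P + 1028) = 1/(147/4 + 1028) = 1/(4259/4) = 4/4259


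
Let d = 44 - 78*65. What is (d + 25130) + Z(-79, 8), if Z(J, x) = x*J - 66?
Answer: 19406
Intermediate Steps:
Z(J, x) = -66 + J*x (Z(J, x) = J*x - 66 = -66 + J*x)
d = -5026 (d = 44 - 5070 = -5026)
(d + 25130) + Z(-79, 8) = (-5026 + 25130) + (-66 - 79*8) = 20104 + (-66 - 632) = 20104 - 698 = 19406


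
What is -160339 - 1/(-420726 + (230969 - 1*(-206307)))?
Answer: -2653610451/16550 ≈ -1.6034e+5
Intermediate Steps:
-160339 - 1/(-420726 + (230969 - 1*(-206307))) = -160339 - 1/(-420726 + (230969 + 206307)) = -160339 - 1/(-420726 + 437276) = -160339 - 1/16550 = -2653610451/16550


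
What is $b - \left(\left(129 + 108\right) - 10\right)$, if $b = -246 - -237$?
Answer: $-236$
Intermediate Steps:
$b = -9$ ($b = -246 + 237 = -9$)
$b - \left(\left(129 + 108\right) - 10\right) = -9 - \left(\left(129 + 108\right) - 10\right) = -9 - \left(237 - 10\right) = -9 - 227 = -236$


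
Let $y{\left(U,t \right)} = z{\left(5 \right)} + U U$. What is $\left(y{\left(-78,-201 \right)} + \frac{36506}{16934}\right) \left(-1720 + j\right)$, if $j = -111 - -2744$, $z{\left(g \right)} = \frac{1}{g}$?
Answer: $\frac{235248941136}{42335} \approx 5.5568 \cdot 10^{6}$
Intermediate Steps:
$y{\left(U,t \right)} = \frac{1}{5} + U^{2}$ ($y{\left(U,t \right)} = \frac{1}{5} + U U = \frac{1}{5} + U^{2}$)
$j = 2633$ ($j = -111 + 2744 = 2633$)
$\left(y{\left(-78,-201 \right)} + \frac{36506}{16934}\right) \left(-1720 + j\right) = \left(\left(\frac{1}{5} + \left(-78\right)^{2}\right) + \frac{36506}{16934}\right) \left(-1720 + 2633\right) = \left(\left(\frac{1}{5} + 6084\right) + 36506 \cdot \frac{1}{16934}\right) 913 = \left(\frac{30421}{5} + \frac{18253}{8467}\right) 913 = \frac{257665872}{42335} \cdot 913 = \frac{235248941136}{42335}$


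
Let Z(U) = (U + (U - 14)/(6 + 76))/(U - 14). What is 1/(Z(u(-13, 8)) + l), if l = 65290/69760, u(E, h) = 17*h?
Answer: 17446976/35990885 ≈ 0.48476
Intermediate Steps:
Z(U) = (-7/41 + 83*U/82)/(-14 + U) (Z(U) = (U + (-14 + U)/82)/(-14 + U) = (U + (-14 + U)*(1/82))/(-14 + U) = (U + (-7/41 + U/82))/(-14 + U) = (-7/41 + 83*U/82)/(-14 + U))
l = 6529/6976 (l = 65290*(1/69760) = 6529/6976 ≈ 0.93592)
1/(Z(u(-13, 8)) + l) = 1/((-14 + 83*(17*8))/(82*(-14 + 17*8)) + 6529/6976) = 1/((-14 + 83*136)/(82*(-14 + 136)) + 6529/6976) = 1/((1/82)*(-14 + 11288)/122 + 6529/6976) = 1/((1/82)*(1/122)*11274 + 6529/6976) = 1/(5637/5002 + 6529/6976) = 1/(35990885/17446976) = 17446976/35990885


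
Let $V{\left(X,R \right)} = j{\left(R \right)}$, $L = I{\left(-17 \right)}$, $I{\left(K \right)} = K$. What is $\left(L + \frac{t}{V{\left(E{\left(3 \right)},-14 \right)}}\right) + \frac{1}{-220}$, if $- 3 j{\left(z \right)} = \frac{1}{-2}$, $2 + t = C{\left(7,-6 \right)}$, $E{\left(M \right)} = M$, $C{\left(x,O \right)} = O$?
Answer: $- \frac{14301}{220} \approx -65.005$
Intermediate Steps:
$t = -8$ ($t = -2 - 6 = -8$)
$L = -17$
$j{\left(z \right)} = \frac{1}{6}$ ($j{\left(z \right)} = - \frac{1}{3 \left(-2\right)} = \left(- \frac{1}{3}\right) \left(- \frac{1}{2}\right) = \frac{1}{6}$)
$V{\left(X,R \right)} = \frac{1}{6}$
$\left(L + \frac{t}{V{\left(E{\left(3 \right)},-14 \right)}}\right) + \frac{1}{-220} = \left(-17 - 8 \frac{1}{\frac{1}{6}}\right) + \frac{1}{-220} = \left(-17 - 48\right) - \frac{1}{220} = -65 - \frac{1}{220} = - \frac{14301}{220}$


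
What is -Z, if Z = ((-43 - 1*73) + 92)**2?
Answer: -576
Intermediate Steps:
Z = 576 (Z = ((-43 - 73) + 92)**2 = (-116 + 92)**2 = (-24)**2 = 576)
-Z = -1*576 = -576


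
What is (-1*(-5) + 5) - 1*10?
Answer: 0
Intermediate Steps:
(-1*(-5) + 5) - 1*10 = (5 + 5) - 10 = 10 - 10 = 0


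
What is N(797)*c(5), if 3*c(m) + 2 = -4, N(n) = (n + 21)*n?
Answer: -1303892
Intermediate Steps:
N(n) = n*(21 + n) (N(n) = (21 + n)*n = n*(21 + n))
c(m) = -2 (c(m) = -⅔ + (⅓)*(-4) = -⅔ - 4/3 = -2)
N(797)*c(5) = (797*(21 + 797))*(-2) = (797*818)*(-2) = 651946*(-2) = -1303892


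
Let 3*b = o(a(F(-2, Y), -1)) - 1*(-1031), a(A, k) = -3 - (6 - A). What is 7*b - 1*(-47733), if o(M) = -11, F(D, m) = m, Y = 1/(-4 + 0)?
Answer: 50113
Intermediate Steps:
Y = -1/4 (Y = 1/(-4) = -1/4 ≈ -0.25000)
a(A, k) = -9 + A (a(A, k) = -3 + (-6 + A) = -9 + A)
b = 340 (b = (-11 - 1*(-1031))/3 = (-11 + 1031)/3 = (1/3)*1020 = 340)
7*b - 1*(-47733) = 7*340 - 1*(-47733) = 2380 + 47733 = 50113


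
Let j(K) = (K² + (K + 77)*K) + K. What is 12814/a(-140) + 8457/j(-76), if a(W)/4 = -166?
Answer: -8306311/466792 ≈ -17.794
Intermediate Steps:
a(W) = -664 (a(W) = 4*(-166) = -664)
j(K) = K + K² + K*(77 + K) (j(K) = (K² + (77 + K)*K) + K = (K² + K*(77 + K)) + K = K + K² + K*(77 + K))
12814/a(-140) + 8457/j(-76) = 12814/(-664) + 8457/((2*(-76)*(39 - 76))) = 12814*(-1/664) + 8457/((2*(-76)*(-37))) = -6407/332 + 8457/5624 = -8306311/466792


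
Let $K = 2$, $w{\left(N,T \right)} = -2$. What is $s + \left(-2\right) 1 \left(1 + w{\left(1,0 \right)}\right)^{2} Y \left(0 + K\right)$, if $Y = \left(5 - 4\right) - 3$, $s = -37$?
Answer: $-29$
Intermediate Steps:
$Y = -2$ ($Y = 1 - 3 = -2$)
$s + \left(-2\right) 1 \left(1 + w{\left(1,0 \right)}\right)^{2} Y \left(0 + K\right) = -37 + \left(-2\right) 1 \left(1 - 2\right)^{2} \left(- 2 \left(0 + 2\right)\right) = -37 + - 2 \left(-1\right)^{2} \left(\left(-2\right) 2\right) = -37 + \left(-2\right) 1 \left(-4\right) = -37 - -8 = -37 + 8 = -29$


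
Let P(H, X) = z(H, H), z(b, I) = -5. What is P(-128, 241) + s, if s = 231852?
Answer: 231847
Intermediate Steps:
P(H, X) = -5
P(-128, 241) + s = -5 + 231852 = 231847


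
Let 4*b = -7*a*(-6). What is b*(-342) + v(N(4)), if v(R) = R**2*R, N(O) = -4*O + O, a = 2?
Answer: -8910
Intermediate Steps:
b = 21 (b = (-7*2*(-6))/4 = (-14*(-6))/4 = (1/4)*84 = 21)
N(O) = -3*O
v(R) = R**3
b*(-342) + v(N(4)) = 21*(-342) + (-3*4)**3 = -7182 + (-12)**3 = -7182 - 1728 = -8910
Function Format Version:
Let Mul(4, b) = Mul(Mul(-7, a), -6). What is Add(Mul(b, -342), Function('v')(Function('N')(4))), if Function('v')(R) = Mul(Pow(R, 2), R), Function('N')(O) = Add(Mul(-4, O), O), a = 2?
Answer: -8910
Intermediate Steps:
b = 21 (b = Mul(Rational(1, 4), Mul(Mul(-7, 2), -6)) = Mul(Rational(1, 4), Mul(-14, -6)) = Mul(Rational(1, 4), 84) = 21)
Function('N')(O) = Mul(-3, O)
Function('v')(R) = Pow(R, 3)
Add(Mul(b, -342), Function('v')(Function('N')(4))) = Add(Mul(21, -342), Pow(Mul(-3, 4), 3)) = Add(-7182, Pow(-12, 3)) = Add(-7182, -1728) = -8910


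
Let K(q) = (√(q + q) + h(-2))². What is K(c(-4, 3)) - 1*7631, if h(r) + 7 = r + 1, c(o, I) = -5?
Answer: -7631 + (8 - I*√10)² ≈ -7577.0 - 50.596*I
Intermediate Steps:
h(r) = -6 + r (h(r) = -7 + (r + 1) = -7 + (1 + r) = -6 + r)
K(q) = (-8 + √2*√q)² (K(q) = (√(q + q) + (-6 - 2))² = (√(2*q) - 8)² = (√2*√q - 8)² = (-8 + √2*√q)²)
K(c(-4, 3)) - 1*7631 = (-8 + √2*√(-5))² - 1*7631 = (-8 + √2*(I*√5))² - 7631 = (-8 + I*√10)² - 7631 = -7631 + (-8 + I*√10)²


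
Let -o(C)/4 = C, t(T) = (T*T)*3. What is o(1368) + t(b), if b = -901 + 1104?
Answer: 118155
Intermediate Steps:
b = 203
t(T) = 3*T² (t(T) = T²*3 = 3*T²)
o(C) = -4*C
o(1368) + t(b) = -4*1368 + 3*203² = -5472 + 3*41209 = -5472 + 123627 = 118155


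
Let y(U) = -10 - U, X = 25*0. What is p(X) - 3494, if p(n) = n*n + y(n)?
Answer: -3504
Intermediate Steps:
X = 0
p(n) = -10 + n² - n (p(n) = n*n + (-10 - n) = n² + (-10 - n) = -10 + n² - n)
p(X) - 3494 = (-10 + 0² - 1*0) - 3494 = (-10 + 0 + 0) - 3494 = -10 - 3494 = -3504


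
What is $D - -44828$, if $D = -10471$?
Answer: $34357$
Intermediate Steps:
$D - -44828 = -10471 - -44828 = -10471 + 44828 = 34357$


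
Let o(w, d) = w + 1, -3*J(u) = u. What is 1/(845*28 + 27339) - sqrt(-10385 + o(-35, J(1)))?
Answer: 1/50999 - I*sqrt(10419) ≈ 1.9608e-5 - 102.07*I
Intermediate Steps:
J(u) = -u/3
o(w, d) = 1 + w
1/(845*28 + 27339) - sqrt(-10385 + o(-35, J(1))) = 1/(845*28 + 27339) - sqrt(-10385 + (1 - 35)) = 1/(23660 + 27339) - sqrt(-10385 - 34) = 1/50999 - sqrt(-10419) = 1/50999 - I*sqrt(10419)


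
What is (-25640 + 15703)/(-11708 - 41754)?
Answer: 9937/53462 ≈ 0.18587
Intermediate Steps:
(-25640 + 15703)/(-11708 - 41754) = -9937/(-53462) = -9937*(-1/53462) = 9937/53462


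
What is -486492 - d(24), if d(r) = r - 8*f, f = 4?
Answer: -486484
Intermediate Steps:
d(r) = -32 + r (d(r) = r - 8*4 = r - 32 = -32 + r)
-486492 - d(24) = -486492 - (-32 + 24) = -486492 - 1*(-8) = -486492 + 8 = -486484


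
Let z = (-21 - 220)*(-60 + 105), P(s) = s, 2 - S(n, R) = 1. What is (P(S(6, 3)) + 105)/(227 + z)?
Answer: -53/5309 ≈ -0.0099830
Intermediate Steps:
S(n, R) = 1 (S(n, R) = 2 - 1*1 = 2 - 1 = 1)
z = -10845 (z = -241*45 = -10845)
(P(S(6, 3)) + 105)/(227 + z) = (1 + 105)/(227 - 10845) = 106/(-10618) = 106*(-1/10618) = -53/5309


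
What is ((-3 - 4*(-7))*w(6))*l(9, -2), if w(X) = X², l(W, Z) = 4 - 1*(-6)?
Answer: 9000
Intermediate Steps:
l(W, Z) = 10 (l(W, Z) = 4 + 6 = 10)
((-3 - 4*(-7))*w(6))*l(9, -2) = ((-3 - 4*(-7))*6²)*10 = ((-3 + 28)*36)*10 = (25*36)*10 = 900*10 = 9000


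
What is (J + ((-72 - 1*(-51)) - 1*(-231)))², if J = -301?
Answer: 8281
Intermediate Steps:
(J + ((-72 - 1*(-51)) - 1*(-231)))² = (-301 + ((-72 - 1*(-51)) - 1*(-231)))² = (-301 + ((-72 + 51) + 231))² = (-301 + (-21 + 231))² = (-301 + 210)² = (-91)² = 8281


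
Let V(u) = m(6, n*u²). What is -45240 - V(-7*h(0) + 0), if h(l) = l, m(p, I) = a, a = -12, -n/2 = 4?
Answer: -45228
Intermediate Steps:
n = -8 (n = -2*4 = -8)
m(p, I) = -12
V(u) = -12
-45240 - V(-7*h(0) + 0) = -45240 - 1*(-12) = -45240 + 12 = -45228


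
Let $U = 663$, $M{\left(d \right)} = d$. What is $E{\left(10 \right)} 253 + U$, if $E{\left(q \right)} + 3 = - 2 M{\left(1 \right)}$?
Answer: $-602$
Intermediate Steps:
$E{\left(q \right)} = -5$ ($E{\left(q \right)} = -3 - 2 = -5$)
$E{\left(10 \right)} 253 + U = \left(-5\right) 253 + 663 = -1265 + 663 = -602$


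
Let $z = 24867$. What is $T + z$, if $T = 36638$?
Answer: $61505$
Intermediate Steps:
$T + z = 36638 + 24867 = 61505$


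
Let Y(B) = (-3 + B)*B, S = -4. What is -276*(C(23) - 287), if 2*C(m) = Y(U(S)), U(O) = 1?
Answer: 79488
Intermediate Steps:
Y(B) = B*(-3 + B)
C(m) = -1 (C(m) = (1*(-3 + 1))/2 = (1*(-2))/2 = (½)*(-2) = -1)
-276*(C(23) - 287) = -276*(-1 - 287) = -276*(-288) = 79488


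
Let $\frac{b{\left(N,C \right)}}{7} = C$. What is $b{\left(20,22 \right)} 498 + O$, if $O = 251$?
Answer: $76943$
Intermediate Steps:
$b{\left(N,C \right)} = 7 C$
$b{\left(20,22 \right)} 498 + O = 7 \cdot 22 \cdot 498 + 251 = 154 \cdot 498 + 251 = 76692 + 251 = 76943$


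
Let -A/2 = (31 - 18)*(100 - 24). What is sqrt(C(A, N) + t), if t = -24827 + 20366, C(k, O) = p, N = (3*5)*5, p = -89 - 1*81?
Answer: I*sqrt(4631) ≈ 68.052*I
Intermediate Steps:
p = -170 (p = -89 - 81 = -170)
A = -1976 (A = -2*(31 - 18)*(100 - 24) = -26*76 = -2*988 = -1976)
N = 75 (N = 15*5 = 75)
C(k, O) = -170
t = -4461
sqrt(C(A, N) + t) = sqrt(-170 - 4461) = sqrt(-4631) = I*sqrt(4631)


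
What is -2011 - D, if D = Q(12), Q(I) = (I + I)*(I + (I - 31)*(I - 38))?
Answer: -14155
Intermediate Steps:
Q(I) = 2*I*(I + (-38 + I)*(-31 + I)) (Q(I) = (2*I)*(I + (-31 + I)*(-38 + I)) = (2*I)*(I + (-38 + I)*(-31 + I)) = 2*I*(I + (-38 + I)*(-31 + I)))
D = 12144 (D = 2*12*(1178 + 12**2 - 68*12) = 2*12*(1178 + 144 - 816) = 2*12*506 = 12144)
-2011 - D = -2011 - 1*12144 = -2011 - 12144 = -14155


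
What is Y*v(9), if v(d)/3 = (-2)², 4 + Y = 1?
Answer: -36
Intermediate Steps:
Y = -3 (Y = -4 + 1 = -3)
v(d) = 12 (v(d) = 3*(-2)² = 3*4 = 12)
Y*v(9) = -3*12 = -36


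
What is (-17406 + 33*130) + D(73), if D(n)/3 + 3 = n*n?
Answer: 2862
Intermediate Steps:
D(n) = -9 + 3*n**2 (D(n) = -9 + 3*(n*n) = -9 + 3*n**2)
(-17406 + 33*130) + D(73) = (-17406 + 33*130) + (-9 + 3*73**2) = (-17406 + 4290) + (-9 + 3*5329) = -13116 + (-9 + 15987) = -13116 + 15978 = 2862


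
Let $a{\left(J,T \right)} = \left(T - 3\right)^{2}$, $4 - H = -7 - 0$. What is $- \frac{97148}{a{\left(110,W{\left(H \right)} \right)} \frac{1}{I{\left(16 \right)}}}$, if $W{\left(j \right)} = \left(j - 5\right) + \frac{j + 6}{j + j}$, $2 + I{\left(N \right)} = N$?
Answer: $- \frac{658274848}{6889} \approx -95555.0$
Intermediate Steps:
$I{\left(N \right)} = -2 + N$
$H = 11$ ($H = 4 - \left(-7 - 0\right) = 4 - \left(-7 + 0\right) = 4 - -7 = 4 + 7 = 11$)
$W{\left(j \right)} = -5 + j + \frac{6 + j}{2 j}$ ($W{\left(j \right)} = \left(-5 + j\right) + \frac{6 + j}{2 j} = -5 + j + \frac{6 + j}{2 j}$)
$a{\left(J,T \right)} = \left(-3 + T\right)^{2}$
$- \frac{97148}{a{\left(110,W{\left(H \right)} \right)} \frac{1}{I{\left(16 \right)}}} = - \frac{97148}{\left(-3 + \left(- \frac{9}{2} + 11 + \frac{3}{11}\right)\right)^{2} \frac{1}{-2 + 16}} = - \frac{97148}{\left(-3 + \left(- \frac{9}{2} + 11 + 3 \cdot \frac{1}{11}\right)\right)^{2} \cdot \frac{1}{14}} = - \frac{97148}{\left(-3 + \left(- \frac{9}{2} + 11 + \frac{3}{11}\right)\right)^{2} \cdot \frac{1}{14}} = - \frac{97148}{\left(-3 + \frac{149}{22}\right)^{2} \cdot \frac{1}{14}} = - \frac{97148}{\left(\frac{83}{22}\right)^{2} \cdot \frac{1}{14}} = - \frac{97148}{\frac{6889}{484} \cdot \frac{1}{14}} = - \frac{97148}{\frac{6889}{6776}} = \left(-97148\right) \frac{6776}{6889} = - \frac{658274848}{6889}$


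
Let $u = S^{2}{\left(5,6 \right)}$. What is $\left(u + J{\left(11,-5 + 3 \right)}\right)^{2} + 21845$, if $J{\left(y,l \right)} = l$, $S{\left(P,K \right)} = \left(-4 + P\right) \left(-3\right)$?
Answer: $21894$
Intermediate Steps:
$S{\left(P,K \right)} = 12 - 3 P$
$u = 9$ ($u = \left(12 - 15\right)^{2} = \left(-3\right)^{2} = 9$)
$\left(u + J{\left(11,-5 + 3 \right)}\right)^{2} + 21845 = \left(9 + \left(-5 + 3\right)\right)^{2} + 21845 = \left(9 - 2\right)^{2} + 21845 = 7^{2} + 21845 = 49 + 21845 = 21894$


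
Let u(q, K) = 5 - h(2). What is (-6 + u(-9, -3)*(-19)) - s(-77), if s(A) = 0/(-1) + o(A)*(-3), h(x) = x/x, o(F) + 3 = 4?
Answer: -79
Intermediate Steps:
o(F) = 1 (o(F) = -3 + 4 = 1)
h(x) = 1
s(A) = -3 (s(A) = 0/(-1) + 1*(-3) = 0*(-1) - 3 = 0 - 3 = -3)
u(q, K) = 4 (u(q, K) = 5 - 1*1 = 5 - 1 = 4)
(-6 + u(-9, -3)*(-19)) - s(-77) = (-6 + 4*(-19)) - 1*(-3) = (-6 - 76) + 3 = -82 + 3 = -79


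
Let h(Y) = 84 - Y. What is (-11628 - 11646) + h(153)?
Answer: -23343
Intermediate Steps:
(-11628 - 11646) + h(153) = (-11628 - 11646) + (84 - 1*153) = -23274 + (84 - 153) = -23274 - 69 = -23343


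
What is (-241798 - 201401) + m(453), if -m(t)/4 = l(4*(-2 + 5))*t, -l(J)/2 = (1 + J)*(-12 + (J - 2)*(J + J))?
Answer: 10298337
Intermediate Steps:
l(J) = -2*(1 + J)*(-12 + 2*J*(-2 + J)) (l(J) = -2*(1 + J)*(-12 + (J - 2)*(J + J)) = -2*(1 + J)*(-12 + (-2 + J)*(2*J)) = -2*(1 + J)*(-12 + 2*J*(-2 + J)))
m(t) = 23712*t (m(t) = -4*(24 - 4*64*(-2 + 5)**3 + 4*(4*(-2 + 5))**2 + 32*(4*(-2 + 5)))*t = -4*(24 - 4*(4*3)**3 + 4*(4*3)**2 + 32*(4*3))*t = -4*(24 - 4*12**3 + 4*12**2 + 32*12)*t = -4*(24 - 4*1728 + 4*144 + 384)*t = -4*(24 - 6912 + 576 + 384)*t = -(-23712)*t = 23712*t)
(-241798 - 201401) + m(453) = (-241798 - 201401) + 23712*453 = -443199 + 10741536 = 10298337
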